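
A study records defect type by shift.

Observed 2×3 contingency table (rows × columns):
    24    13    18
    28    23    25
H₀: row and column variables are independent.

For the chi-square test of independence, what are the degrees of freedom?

degrees of freedom = 2

df = (r−1)(c−1) = (2−1)·(3−1) = 2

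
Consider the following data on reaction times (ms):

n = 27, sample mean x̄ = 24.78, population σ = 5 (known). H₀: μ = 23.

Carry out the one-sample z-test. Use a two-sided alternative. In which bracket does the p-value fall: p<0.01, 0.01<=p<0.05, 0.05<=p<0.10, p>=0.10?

p-value bracket: 0.05<=p<0.10

SE = σ/√n = 5/√27 = 0.9623
z = (x̄−μ₀)/SE = (24.78−23)/0.9623 = 1.8498
p-value (two-sided) = 0.06434
→ bracket: 0.05<=p<0.10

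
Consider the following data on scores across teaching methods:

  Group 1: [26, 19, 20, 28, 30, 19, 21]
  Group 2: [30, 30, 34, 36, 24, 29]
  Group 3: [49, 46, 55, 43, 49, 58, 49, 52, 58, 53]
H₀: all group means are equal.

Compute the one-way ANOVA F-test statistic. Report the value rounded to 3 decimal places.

Group means [23.29, 30.50, 51.20], grand mean 37.304
SSB = Σnᵢ(x̄ᵢ−x̄)² = 3584.341; SSW = ΣΣ(x−x̄ᵢ)² = 434.529
MSB = 3584.341/2 = 1792.1705; MSW = 434.529/20 = 21.7264
F = MSB/MSW = 82.4880
df = (2, 20)

test statistic = 82.488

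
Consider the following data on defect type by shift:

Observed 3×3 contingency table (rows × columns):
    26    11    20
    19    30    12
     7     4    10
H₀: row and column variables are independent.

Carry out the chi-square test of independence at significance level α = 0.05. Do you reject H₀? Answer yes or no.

reject H₀: yes

Row totals [57, 61, 21], col totals [52, 45, 42], n=139
χ² = (26−21.32)²/21.32 + (11−18.45)²/18.45 + (20−17.22)²/17.22 + (19−22.82)²/22.82 + (30−19.75)²/19.75 + (12−18.43)²/18.43 + (7−7.86)²/7.86 + (4−6.80)²/6.80 + (10−6.35)²/6.35 = 16.0396
df = 4
p-value (upper-tail) = 0.00297
At α=0.05: p < α → reject H₀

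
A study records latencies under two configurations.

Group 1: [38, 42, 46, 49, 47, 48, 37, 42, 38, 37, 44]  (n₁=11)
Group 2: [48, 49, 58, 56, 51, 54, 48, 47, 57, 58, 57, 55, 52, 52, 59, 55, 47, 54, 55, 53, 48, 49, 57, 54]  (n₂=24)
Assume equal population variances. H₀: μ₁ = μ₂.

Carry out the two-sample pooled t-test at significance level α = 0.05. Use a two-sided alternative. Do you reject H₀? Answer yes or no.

reject H₀: yes

x̄₁=42.545, s₁=4.569, n₁=11
x̄₂=53.042, s₂=3.862, n₂=24
s_p² = [10·4.569² + 23·3.862²]/33 = 16.7177
SE = √(s_p²·(1/11+1/24)) = 1.4887
t = (42.545−53.042)/1.4887 = -7.0504
df = 33
p-value (two-sided) = 0.00000
At α=0.05: p < α → reject H₀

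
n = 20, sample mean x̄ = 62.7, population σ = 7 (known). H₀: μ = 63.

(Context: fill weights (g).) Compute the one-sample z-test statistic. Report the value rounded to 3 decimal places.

SE = σ/√n = 7/√20 = 1.5652
z = (x̄−μ₀)/SE = (62.7−63)/1.5652 = -0.1917

test statistic = -0.192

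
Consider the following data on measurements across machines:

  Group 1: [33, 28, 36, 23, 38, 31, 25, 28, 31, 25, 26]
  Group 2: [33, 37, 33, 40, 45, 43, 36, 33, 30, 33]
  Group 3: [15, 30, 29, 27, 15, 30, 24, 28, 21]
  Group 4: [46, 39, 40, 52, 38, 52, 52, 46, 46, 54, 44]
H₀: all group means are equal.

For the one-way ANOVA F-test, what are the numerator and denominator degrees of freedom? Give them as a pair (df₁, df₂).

k = 4 groups, N = 41 total
df = (k−1, N−k) = (4−1, 41−4) = (3, 37)

degrees of freedom = [3, 37]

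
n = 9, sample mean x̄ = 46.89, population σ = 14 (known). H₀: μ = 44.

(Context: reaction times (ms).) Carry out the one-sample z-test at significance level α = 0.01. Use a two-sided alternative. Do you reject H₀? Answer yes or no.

SE = σ/√n = 14/√9 = 4.6667
z = (x̄−μ₀)/SE = (46.89−44)/4.6667 = 0.6193
p-value (two-sided) = 0.53573
At α=0.01: p ≥ α → fail to reject H₀

reject H₀: no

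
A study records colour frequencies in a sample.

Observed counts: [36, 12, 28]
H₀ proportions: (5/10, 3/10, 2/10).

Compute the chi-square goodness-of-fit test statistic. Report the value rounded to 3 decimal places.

n = 76; E_i = n·p_i = [38.00, 22.80, 15.20]
χ² = (36−38.00)²/38.00 + (12−22.80)²/22.80 + (28−15.20)²/15.20 = 16.0000
df = 2

test statistic = 16.000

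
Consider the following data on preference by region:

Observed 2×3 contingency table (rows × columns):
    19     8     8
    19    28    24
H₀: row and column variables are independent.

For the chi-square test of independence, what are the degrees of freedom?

degrees of freedom = 2

df = (r−1)(c−1) = (2−1)·(3−1) = 2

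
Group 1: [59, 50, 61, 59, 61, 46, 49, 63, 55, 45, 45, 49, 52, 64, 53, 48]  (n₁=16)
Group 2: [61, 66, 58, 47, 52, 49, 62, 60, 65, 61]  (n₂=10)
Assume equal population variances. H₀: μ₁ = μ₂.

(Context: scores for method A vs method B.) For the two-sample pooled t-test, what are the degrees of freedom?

degrees of freedom = 24

df = n₁ + n₂ − 2 = 16 + 10 − 2 = 24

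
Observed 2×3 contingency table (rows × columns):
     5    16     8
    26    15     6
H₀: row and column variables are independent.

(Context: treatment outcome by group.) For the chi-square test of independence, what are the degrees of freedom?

degrees of freedom = 2

df = (r−1)(c−1) = (2−1)·(3−1) = 2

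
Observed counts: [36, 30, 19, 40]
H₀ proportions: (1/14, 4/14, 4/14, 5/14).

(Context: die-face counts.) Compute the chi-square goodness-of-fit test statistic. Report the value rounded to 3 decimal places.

test statistic = 91.300

n = 125; E_i = n·p_i = [8.93, 35.71, 35.71, 44.64]
χ² = (36−8.93)²/8.93 + (30−35.71)²/35.71 + (19−35.71)²/35.71 + (40−44.64)²/44.64 = 91.3000
df = 3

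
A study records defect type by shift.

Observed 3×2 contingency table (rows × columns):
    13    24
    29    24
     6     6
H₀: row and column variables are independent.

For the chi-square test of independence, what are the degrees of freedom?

df = (r−1)(c−1) = (3−1)·(2−1) = 2

degrees of freedom = 2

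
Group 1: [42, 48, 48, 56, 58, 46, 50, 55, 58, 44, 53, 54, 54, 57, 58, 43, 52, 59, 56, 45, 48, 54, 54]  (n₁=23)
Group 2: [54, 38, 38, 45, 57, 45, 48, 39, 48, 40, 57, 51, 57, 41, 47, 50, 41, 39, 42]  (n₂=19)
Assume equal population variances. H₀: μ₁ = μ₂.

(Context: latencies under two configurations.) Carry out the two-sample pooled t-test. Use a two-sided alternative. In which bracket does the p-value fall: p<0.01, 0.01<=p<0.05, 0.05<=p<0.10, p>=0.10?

x̄₁=51.826, s₁=5.314, n₁=23
x̄₂=46.158, s₂=6.694, n₂=19
s_p² = [22·5.314² + 18·6.694²]/40 = 35.6958
SE = √(s_p²·(1/23+1/19)) = 1.8522
t = (51.826−46.158)/1.8522 = 3.0602
df = 40
p-value (two-sided) = 0.00394
→ bracket: p<0.01

p-value bracket: p<0.01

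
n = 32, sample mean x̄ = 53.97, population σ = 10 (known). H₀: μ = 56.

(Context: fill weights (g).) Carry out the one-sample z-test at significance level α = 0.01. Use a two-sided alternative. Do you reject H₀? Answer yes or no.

reject H₀: no

SE = σ/√n = 10/√32 = 1.7678
z = (x̄−μ₀)/SE = (53.97−56)/1.7678 = -1.1483
p-value (two-sided) = 0.25083
At α=0.01: p ≥ α → fail to reject H₀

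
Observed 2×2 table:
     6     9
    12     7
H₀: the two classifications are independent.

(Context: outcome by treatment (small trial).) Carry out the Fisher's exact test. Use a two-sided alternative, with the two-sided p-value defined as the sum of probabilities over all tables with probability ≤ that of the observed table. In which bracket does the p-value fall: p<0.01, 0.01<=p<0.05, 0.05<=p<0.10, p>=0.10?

p-value bracket: p>=0.10

Margins: r₁=15, r₂=19, c₁=18, c₂=16, n=34
p_obs = C(15,6)·C(19,12)/C(34,18); sum pmf over tables with pmf ≤ p_obs
p-value (two-sided) = 0.29982
→ bracket: p>=0.10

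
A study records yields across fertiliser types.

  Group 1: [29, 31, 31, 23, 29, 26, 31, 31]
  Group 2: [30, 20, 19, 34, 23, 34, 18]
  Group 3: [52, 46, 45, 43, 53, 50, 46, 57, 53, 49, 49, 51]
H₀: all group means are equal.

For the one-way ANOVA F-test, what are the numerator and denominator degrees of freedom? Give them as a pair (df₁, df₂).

k = 3 groups, N = 27 total
df = (k−1, N−k) = (3−1, 27−3) = (2, 24)

degrees of freedom = [2, 24]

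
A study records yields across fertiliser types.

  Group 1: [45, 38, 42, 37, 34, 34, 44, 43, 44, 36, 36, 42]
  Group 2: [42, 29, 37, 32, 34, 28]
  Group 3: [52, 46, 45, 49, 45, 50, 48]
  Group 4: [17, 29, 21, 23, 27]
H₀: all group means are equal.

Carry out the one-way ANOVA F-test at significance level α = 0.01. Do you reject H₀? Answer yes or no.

reject H₀: yes

Group means [39.58, 33.67, 47.86, 23.40], grand mean 37.633
SSB = Σnᵢ(x̄ᵢ−x̄)² = 1884.660; SSW = ΣΣ(x−x̄ᵢ)² = 460.307
MSB = 1884.660/3 = 628.2198; MSW = 460.307/26 = 17.7041
F = MSB/MSW = 35.4844
df = (3, 26)
p-value (upper-tail) = 0.00000
At α=0.01: p < α → reject H₀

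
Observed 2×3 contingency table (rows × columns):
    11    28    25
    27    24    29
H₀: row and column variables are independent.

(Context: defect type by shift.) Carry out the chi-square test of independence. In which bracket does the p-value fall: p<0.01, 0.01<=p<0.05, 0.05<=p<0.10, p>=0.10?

Row totals [64, 80], col totals [38, 52, 54], n=144
χ² = (11−16.89)²/16.89 + (28−23.11)²/23.11 + (25−24.00)²/24.00 + (27−21.11)²/21.11 + (24−28.89)²/28.89 + (29−30.00)²/30.00 = 5.6326
df = 2
p-value (upper-tail) = 0.05983
→ bracket: 0.05<=p<0.10

p-value bracket: 0.05<=p<0.10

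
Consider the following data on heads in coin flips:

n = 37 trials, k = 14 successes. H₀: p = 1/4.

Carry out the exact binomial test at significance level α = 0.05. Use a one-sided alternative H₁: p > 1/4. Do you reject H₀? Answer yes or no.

Exact binomial: n=37, k=14, p₀=1/4=0.2500
P(X≥14) from Σ C(n,i)·p₀^i·(1−p₀)^(n−i)
p-value (one-sided, H₁ greater) = 0.05766
At α=0.05: p ≥ α → fail to reject H₀

reject H₀: no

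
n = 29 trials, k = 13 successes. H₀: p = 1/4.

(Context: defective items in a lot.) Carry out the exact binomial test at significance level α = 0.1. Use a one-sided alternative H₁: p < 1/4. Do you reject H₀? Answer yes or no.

reject H₀: no

Exact binomial: n=29, k=13, p₀=1/4=0.2500
P(X≤13) from Σ C(n,i)·p₀^i·(1−p₀)^(n−i)
p-value (one-sided, H₁ less) = 0.99435
At α=0.1: p ≥ α → fail to reject H₀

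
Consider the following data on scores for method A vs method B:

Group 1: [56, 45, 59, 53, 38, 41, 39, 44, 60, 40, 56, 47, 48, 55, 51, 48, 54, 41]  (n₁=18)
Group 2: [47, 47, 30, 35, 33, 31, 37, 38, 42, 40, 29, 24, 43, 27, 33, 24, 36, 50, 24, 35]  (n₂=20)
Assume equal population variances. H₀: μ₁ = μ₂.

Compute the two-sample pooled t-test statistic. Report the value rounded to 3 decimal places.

test statistic = 5.450

x̄₁=48.611, s₁=7.171, n₁=18
x̄₂=35.250, s₂=7.866, n₂=20
s_p² = [17·7.171² + 19·7.866²]/36 = 56.9452
SE = √(s_p²·(1/18+1/20)) = 2.4517
t = (48.611−35.250)/2.4517 = 5.4497
df = 36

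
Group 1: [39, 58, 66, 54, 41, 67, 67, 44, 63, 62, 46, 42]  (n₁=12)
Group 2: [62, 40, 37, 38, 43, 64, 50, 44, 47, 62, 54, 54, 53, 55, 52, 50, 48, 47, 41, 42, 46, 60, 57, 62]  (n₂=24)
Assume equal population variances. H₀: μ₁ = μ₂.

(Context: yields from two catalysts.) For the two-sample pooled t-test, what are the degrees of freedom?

degrees of freedom = 34

df = n₁ + n₂ − 2 = 12 + 24 − 2 = 34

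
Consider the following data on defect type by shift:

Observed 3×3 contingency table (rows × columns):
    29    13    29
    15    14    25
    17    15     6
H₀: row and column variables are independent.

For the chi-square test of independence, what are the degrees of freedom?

df = (r−1)(c−1) = (3−1)·(3−1) = 4

degrees of freedom = 4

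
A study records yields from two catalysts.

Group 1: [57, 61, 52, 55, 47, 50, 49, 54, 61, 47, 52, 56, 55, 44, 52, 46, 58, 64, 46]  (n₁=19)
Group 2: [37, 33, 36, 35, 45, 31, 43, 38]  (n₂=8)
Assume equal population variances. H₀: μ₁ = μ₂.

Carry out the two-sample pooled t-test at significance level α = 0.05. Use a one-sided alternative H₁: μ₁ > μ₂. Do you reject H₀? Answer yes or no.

reject H₀: yes

x̄₁=52.947, s₁=5.710, n₁=19
x̄₂=37.250, s₂=4.743, n₂=8
s_p² = [18·5.710² + 7·4.743²]/25 = 29.7779
SE = √(s_p²·(1/19+1/8)) = 2.2999
t = (52.947−37.250)/2.2999 = 6.8253
df = 25
p-value (one-sided, H₁ greater) = 0.00000
At α=0.05: p < α → reject H₀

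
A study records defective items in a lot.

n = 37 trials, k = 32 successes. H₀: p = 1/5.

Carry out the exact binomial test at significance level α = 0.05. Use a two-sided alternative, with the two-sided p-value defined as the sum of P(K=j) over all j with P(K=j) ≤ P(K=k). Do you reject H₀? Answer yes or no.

Exact binomial: n=37, k=32, p₀=1/5=0.2000
P(X=j) = C(n,j)·p₀^j·(1−p₀)^(n−j); p = Σ P(X=j) over j with P(X=j) ≤ P(X=32)
p-value (two-sided) = 0.00000
At α=0.05: p < α → reject H₀

reject H₀: yes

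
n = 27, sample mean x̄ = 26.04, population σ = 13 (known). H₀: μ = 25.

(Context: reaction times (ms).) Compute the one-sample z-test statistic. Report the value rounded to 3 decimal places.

test statistic = 0.416

SE = σ/√n = 13/√27 = 2.5019
z = (x̄−μ₀)/SE = (26.04−25)/2.5019 = 0.4157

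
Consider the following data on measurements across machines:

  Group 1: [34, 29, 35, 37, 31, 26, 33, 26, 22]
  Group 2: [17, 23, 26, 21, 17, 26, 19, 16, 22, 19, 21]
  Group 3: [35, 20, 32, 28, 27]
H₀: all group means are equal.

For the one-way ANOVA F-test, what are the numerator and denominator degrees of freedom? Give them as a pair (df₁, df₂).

degrees of freedom = [2, 22]

k = 3 groups, N = 25 total
df = (k−1, N−k) = (3−1, 25−3) = (2, 22)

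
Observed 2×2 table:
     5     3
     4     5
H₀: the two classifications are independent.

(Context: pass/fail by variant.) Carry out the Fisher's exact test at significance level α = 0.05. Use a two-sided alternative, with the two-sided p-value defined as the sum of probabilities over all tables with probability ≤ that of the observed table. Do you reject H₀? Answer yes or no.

reject H₀: no

Margins: r₁=8, r₂=9, c₁=9, c₂=8, n=17
p_obs = C(8,5)·C(9,4)/C(17,9); sum pmf over tables with pmf ≤ p_obs
p-value (two-sided) = 0.63719
At α=0.05: p ≥ α → fail to reject H₀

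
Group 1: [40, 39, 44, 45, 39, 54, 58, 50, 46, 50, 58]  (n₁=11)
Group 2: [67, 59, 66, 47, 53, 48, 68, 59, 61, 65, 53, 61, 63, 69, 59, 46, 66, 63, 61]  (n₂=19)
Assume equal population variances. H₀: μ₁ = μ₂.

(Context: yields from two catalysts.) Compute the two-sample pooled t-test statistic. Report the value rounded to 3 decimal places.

x̄₁=47.545, s₁=7.048, n₁=11
x̄₂=59.684, s₂=7.150, n₂=19
s_p² = [10·7.048² + 18·7.150²]/28 = 50.6012
SE = √(s_p²·(1/11+1/19)) = 2.6951
t = (47.545−59.684)/2.6951 = -4.5041
df = 28

test statistic = -4.504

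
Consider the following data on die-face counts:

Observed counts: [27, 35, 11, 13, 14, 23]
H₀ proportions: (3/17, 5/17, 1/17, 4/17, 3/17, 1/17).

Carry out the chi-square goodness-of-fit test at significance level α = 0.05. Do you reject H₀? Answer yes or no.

n = 123; E_i = n·p_i = [21.71, 36.18, 7.24, 28.94, 21.71, 7.24]
χ² = (27−21.71)²/21.71 + (35−36.18)²/36.18 + (11−7.24)²/7.24 + (13−28.94)²/28.94 + (14−21.71)²/21.71 + (23−7.24)²/7.24 = 49.1538
df = 5
p-value (upper-tail) = 0.00000
At α=0.05: p < α → reject H₀

reject H₀: yes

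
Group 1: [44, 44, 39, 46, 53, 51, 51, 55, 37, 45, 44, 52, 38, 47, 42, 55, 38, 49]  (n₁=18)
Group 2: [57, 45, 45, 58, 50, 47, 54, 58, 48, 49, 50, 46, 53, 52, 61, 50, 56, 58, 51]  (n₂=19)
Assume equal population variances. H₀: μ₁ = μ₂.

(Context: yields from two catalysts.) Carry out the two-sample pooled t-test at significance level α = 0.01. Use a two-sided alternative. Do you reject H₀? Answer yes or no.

x̄₁=46.111, s₁=5.910, n₁=18
x̄₂=52.000, s₂=4.899, n₂=19
s_p² = [17·5.910² + 18·4.899²]/35 = 29.3079
SE = √(s_p²·(1/18+1/19)) = 1.7807
t = (46.111−52.000)/1.7807 = -3.3071
df = 35
p-value (two-sided) = 0.00219
At α=0.01: p < α → reject H₀

reject H₀: yes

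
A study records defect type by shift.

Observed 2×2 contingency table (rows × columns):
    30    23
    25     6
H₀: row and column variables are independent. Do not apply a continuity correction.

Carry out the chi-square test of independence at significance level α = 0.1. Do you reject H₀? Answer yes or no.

Row totals [53, 31], col totals [55, 29], n=84
χ² = (30−34.70)²/34.70 + (23−18.30)²/18.30 + (25−20.30)²/20.30 + (6−10.70)²/10.70 = 5.0012
df = 1
p-value (upper-tail) = 0.02533
At α=0.1: p < α → reject H₀

reject H₀: yes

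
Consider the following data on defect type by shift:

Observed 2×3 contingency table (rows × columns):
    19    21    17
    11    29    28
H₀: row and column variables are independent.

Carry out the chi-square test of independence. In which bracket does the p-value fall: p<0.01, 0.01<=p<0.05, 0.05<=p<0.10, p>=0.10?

p-value bracket: 0.05<=p<0.10

Row totals [57, 68], col totals [30, 50, 45], n=125
χ² = (19−13.68)²/13.68 + (21−22.80)²/22.80 + (17−20.52)²/20.52 + (11−16.32)²/16.32 + (29−27.20)²/27.20 + (28−24.48)²/24.48 = 5.1743
df = 2
p-value (upper-tail) = 0.07523
→ bracket: 0.05<=p<0.10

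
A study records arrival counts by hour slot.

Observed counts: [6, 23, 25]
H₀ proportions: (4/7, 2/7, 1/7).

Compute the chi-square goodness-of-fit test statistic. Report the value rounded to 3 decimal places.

n = 54; E_i = n·p_i = [30.86, 15.43, 7.71]
χ² = (6−30.86)²/30.86 + (23−15.43)²/15.43 + (25−7.71)²/7.71 = 62.4722
df = 2

test statistic = 62.472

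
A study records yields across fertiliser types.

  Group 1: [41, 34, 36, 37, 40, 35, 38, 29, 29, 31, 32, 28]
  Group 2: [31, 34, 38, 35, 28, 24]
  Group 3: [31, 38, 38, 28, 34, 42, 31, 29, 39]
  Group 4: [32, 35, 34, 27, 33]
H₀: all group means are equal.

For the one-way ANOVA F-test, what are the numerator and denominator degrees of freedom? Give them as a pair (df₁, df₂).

k = 4 groups, N = 32 total
df = (k−1, N−k) = (4−1, 32−4) = (3, 28)

degrees of freedom = [3, 28]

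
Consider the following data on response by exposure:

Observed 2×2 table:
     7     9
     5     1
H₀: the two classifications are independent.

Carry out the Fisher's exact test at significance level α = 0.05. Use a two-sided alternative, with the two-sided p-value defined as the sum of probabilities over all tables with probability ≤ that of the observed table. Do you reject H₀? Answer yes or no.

Margins: r₁=16, r₂=6, c₁=12, c₂=10, n=22
p_obs = C(16,7)·C(6,5)/C(22,12); sum pmf over tables with pmf ≤ p_obs
p-value (two-sided) = 0.16188
At α=0.05: p ≥ α → fail to reject H₀

reject H₀: no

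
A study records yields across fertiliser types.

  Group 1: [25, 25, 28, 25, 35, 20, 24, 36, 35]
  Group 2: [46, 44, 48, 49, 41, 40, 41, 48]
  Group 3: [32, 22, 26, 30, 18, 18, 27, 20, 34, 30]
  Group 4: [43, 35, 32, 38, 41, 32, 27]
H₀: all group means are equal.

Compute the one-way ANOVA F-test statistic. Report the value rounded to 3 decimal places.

Group means [28.11, 44.62, 25.70, 35.43], grand mean 32.794
SSB = Σnᵢ(x̄ᵢ−x̄)² = 1868.981; SSW = ΣΣ(x−x̄ᵢ)² = 862.578
MSB = 1868.981/3 = 622.9935; MSW = 862.578/30 = 28.7526
F = MSB/MSW = 21.6674
df = (3, 30)

test statistic = 21.667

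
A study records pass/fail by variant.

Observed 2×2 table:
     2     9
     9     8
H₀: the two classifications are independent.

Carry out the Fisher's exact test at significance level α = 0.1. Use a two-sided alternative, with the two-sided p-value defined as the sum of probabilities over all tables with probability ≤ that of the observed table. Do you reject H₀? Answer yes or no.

Margins: r₁=11, r₂=17, c₁=11, c₂=17, n=28
p_obs = C(11,2)·C(17,9)/C(28,11); sum pmf over tables with pmf ≤ p_obs
p-value (two-sided) = 0.11496
At α=0.1: p ≥ α → fail to reject H₀

reject H₀: no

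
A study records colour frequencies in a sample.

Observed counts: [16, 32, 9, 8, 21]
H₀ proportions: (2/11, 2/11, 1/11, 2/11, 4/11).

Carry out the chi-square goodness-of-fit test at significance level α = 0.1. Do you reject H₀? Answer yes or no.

n = 86; E_i = n·p_i = [15.64, 15.64, 7.82, 15.64, 31.27]
χ² = (16−15.64)²/15.64 + (32−15.64)²/15.64 + (9−7.82)²/7.82 + (8−15.64)²/15.64 + (21−31.27)²/31.27 = 24.4157
df = 4
p-value (upper-tail) = 0.00007
At α=0.1: p < α → reject H₀

reject H₀: yes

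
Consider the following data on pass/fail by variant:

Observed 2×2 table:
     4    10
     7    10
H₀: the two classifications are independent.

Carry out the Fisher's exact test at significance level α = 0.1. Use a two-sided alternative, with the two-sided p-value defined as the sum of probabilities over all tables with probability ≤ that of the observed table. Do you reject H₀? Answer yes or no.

reject H₀: no

Margins: r₁=14, r₂=17, c₁=11, c₂=20, n=31
p_obs = C(14,4)·C(17,7)/C(31,11); sum pmf over tables with pmf ≤ p_obs
p-value (two-sided) = 0.70738
At α=0.1: p ≥ α → fail to reject H₀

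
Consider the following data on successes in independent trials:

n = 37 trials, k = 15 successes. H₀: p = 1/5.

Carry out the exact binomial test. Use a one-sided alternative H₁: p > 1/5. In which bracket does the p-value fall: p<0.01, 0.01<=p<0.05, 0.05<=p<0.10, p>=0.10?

Exact binomial: n=37, k=15, p₀=1/5=0.2000
P(X≥15) from Σ C(n,i)·p₀^i·(1−p₀)^(n−i)
p-value (one-sided, H₁ greater) = 0.00337
→ bracket: p<0.01

p-value bracket: p<0.01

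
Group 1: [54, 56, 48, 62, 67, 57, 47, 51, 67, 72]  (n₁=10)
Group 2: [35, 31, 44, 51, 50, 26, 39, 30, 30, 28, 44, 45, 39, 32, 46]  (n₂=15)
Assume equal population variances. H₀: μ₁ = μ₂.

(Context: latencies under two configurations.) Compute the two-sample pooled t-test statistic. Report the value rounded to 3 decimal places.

x̄₁=58.100, s₁=8.595, n₁=10
x̄₂=38.000, s₂=8.307, n₂=15
s_p² = [9·8.595² + 14·8.307²]/23 = 70.9087
SE = √(s_p²·(1/10+1/15)) = 3.4377
t = (58.100−38.000)/3.4377 = 5.8468
df = 23

test statistic = 5.847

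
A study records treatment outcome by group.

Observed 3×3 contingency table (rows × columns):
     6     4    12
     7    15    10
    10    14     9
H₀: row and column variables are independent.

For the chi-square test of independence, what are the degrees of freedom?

degrees of freedom = 4

df = (r−1)(c−1) = (3−1)·(3−1) = 4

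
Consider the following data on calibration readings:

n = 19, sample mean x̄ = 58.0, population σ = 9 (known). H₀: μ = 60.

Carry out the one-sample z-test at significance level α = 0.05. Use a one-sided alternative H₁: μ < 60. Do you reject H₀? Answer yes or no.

SE = σ/√n = 9/√19 = 2.0647
z = (x̄−μ₀)/SE = (58.0−60)/2.0647 = -0.9686
p-value (one-sided, H₁ less) = 0.16636
At α=0.05: p ≥ α → fail to reject H₀

reject H₀: no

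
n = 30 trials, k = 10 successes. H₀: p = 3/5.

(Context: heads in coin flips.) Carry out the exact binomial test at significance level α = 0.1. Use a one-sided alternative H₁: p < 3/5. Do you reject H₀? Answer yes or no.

Exact binomial: n=30, k=10, p₀=3/5=0.6000
P(X≤10) from Σ C(n,i)·p₀^i·(1−p₀)^(n−i)
p-value (one-sided, H₁ less) = 0.00285
At α=0.1: p < α → reject H₀

reject H₀: yes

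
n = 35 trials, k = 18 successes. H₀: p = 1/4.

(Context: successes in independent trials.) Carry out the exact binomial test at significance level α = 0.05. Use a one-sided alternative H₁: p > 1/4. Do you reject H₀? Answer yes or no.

reject H₀: yes

Exact binomial: n=35, k=18, p₀=1/4=0.2500
P(X≥18) from Σ C(n,i)·p₀^i·(1−p₀)^(n−i)
p-value (one-sided, H₁ greater) = 0.00070
At α=0.05: p < α → reject H₀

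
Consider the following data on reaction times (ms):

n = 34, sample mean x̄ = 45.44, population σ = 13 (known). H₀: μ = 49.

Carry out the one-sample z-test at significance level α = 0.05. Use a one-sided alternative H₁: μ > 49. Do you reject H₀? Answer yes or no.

reject H₀: no

SE = σ/√n = 13/√34 = 2.2295
z = (x̄−μ₀)/SE = (45.44−49)/2.2295 = -1.5968
p-value (one-sided, H₁ greater) = 0.94484
At α=0.05: p ≥ α → fail to reject H₀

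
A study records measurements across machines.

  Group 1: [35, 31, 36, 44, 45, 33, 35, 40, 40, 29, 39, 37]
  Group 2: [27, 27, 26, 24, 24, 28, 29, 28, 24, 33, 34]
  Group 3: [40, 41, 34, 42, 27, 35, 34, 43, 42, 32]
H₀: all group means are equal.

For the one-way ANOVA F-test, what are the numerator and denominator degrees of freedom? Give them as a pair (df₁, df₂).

k = 3 groups, N = 33 total
df = (k−1, N−k) = (3−1, 33−3) = (2, 30)

degrees of freedom = [2, 30]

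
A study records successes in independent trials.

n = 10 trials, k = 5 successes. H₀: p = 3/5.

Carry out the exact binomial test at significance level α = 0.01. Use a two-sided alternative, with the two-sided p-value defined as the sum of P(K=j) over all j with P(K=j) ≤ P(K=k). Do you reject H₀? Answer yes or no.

reject H₀: no

Exact binomial: n=10, k=5, p₀=3/5=0.6000
P(X=j) = C(n,j)·p₀^j·(1−p₀)^(n−j); p = Σ P(X=j) over j with P(X=j) ≤ P(X=5)
p-value (two-sided) = 0.53419
At α=0.01: p ≥ α → fail to reject H₀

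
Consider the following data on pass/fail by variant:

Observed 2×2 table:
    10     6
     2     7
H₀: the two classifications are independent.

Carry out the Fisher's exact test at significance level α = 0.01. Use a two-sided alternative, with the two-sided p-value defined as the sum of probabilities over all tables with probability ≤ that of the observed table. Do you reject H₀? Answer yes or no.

Margins: r₁=16, r₂=9, c₁=12, c₂=13, n=25
p_obs = C(16,10)·C(9,2)/C(25,12); sum pmf over tables with pmf ≤ p_obs
p-value (two-sided) = 0.09684
At α=0.01: p ≥ α → fail to reject H₀

reject H₀: no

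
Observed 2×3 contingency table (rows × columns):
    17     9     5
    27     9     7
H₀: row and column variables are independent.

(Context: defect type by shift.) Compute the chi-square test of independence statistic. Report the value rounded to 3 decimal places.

test statistic = 0.678

Row totals [31, 43], col totals [44, 18, 12], n=74
χ² = (17−18.43)²/18.43 + (9−7.54)²/7.54 + (5−5.03)²/5.03 + (27−25.57)²/25.57 + (9−10.46)²/10.46 + (7−6.97)²/6.97 = 0.6779
df = 2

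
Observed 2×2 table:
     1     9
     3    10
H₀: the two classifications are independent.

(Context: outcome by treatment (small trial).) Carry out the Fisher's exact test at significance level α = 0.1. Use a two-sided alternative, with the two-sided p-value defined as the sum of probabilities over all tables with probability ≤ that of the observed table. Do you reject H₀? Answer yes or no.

reject H₀: no

Margins: r₁=10, r₂=13, c₁=4, c₂=19, n=23
p_obs = C(10,1)·C(13,3)/C(23,4); sum pmf over tables with pmf ≤ p_obs
p-value (two-sided) = 0.60361
At α=0.1: p ≥ α → fail to reject H₀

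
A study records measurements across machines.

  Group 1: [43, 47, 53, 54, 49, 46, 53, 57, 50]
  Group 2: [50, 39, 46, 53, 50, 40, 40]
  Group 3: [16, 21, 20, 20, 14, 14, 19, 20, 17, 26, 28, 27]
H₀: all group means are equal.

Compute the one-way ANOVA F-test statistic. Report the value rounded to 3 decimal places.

test statistic = 112.625

Group means [50.22, 45.43, 20.17], grand mean 36.143
SSB = Σnᵢ(x̄ᵢ−x̄)² = 5450.492; SSW = ΣΣ(x−x̄ᵢ)² = 604.937
MSB = 5450.492/2 = 2725.2460; MSW = 604.937/25 = 24.1975
F = MSB/MSW = 112.6253
df = (2, 25)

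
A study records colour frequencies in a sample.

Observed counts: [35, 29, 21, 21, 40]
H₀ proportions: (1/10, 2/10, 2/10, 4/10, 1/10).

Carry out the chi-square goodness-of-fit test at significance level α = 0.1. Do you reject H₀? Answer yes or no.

reject H₀: yes

n = 146; E_i = n·p_i = [14.60, 29.20, 29.20, 58.40, 14.60]
χ² = (35−14.60)²/14.60 + (29−29.20)²/29.20 + (21−29.20)²/29.20 + (21−58.40)²/58.40 + (40−14.60)²/14.60 = 98.9486
df = 4
p-value (upper-tail) = 0.00000
At α=0.1: p < α → reject H₀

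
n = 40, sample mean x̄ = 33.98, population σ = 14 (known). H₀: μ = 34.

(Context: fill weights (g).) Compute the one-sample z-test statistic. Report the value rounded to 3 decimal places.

SE = σ/√n = 14/√40 = 2.2136
z = (x̄−μ₀)/SE = (33.98−34)/2.2136 = -0.0090

test statistic = -0.009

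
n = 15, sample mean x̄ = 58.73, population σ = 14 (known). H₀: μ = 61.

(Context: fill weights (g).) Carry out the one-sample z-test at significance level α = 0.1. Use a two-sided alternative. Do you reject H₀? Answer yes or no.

reject H₀: no

SE = σ/√n = 14/√15 = 3.6148
z = (x̄−μ₀)/SE = (58.73−61)/3.6148 = -0.6280
p-value (two-sided) = 0.53002
At α=0.1: p ≥ α → fail to reject H₀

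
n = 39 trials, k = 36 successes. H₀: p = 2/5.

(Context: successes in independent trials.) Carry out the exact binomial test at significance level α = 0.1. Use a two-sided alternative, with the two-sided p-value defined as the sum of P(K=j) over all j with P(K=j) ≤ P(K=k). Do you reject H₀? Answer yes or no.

reject H₀: yes

Exact binomial: n=39, k=36, p₀=2/5=0.4000
P(X=j) = C(n,j)·p₀^j·(1−p₀)^(n−j); p = Σ P(X=j) over j with P(X=j) ≤ P(X=36)
p-value (two-sided) = 0.00000
At α=0.1: p < α → reject H₀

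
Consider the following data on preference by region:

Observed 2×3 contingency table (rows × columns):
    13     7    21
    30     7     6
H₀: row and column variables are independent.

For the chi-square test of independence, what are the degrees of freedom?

degrees of freedom = 2

df = (r−1)(c−1) = (2−1)·(3−1) = 2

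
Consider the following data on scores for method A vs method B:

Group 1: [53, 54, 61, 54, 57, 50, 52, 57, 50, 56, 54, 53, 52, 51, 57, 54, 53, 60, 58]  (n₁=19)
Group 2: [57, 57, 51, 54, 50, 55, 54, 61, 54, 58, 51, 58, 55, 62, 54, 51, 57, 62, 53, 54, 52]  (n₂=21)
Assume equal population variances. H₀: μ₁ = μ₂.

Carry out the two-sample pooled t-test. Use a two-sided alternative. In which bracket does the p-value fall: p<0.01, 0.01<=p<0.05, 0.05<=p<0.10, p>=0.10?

p-value bracket: p>=0.10

x̄₁=54.526, s₁=3.151, n₁=19
x̄₂=55.238, s₂=3.562, n₂=21
s_p² = [18·3.151² + 20·3.562²]/38 = 11.3828
SE = √(s_p²·(1/19+1/21)) = 1.0682
t = (54.526−55.238)/1.0682 = -0.6663
df = 38
p-value (two-sided) = 0.50924
→ bracket: p>=0.10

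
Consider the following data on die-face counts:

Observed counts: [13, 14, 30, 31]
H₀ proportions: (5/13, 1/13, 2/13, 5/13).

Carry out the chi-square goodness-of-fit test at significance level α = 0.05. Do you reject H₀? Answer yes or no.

reject H₀: yes

n = 88; E_i = n·p_i = [33.85, 6.77, 13.54, 33.85]
χ² = (13−33.85)²/33.85 + (14−6.77)²/6.77 + (30−13.54)²/13.54 + (31−33.85)²/33.85 = 40.8182
df = 3
p-value (upper-tail) = 0.00000
At α=0.05: p < α → reject H₀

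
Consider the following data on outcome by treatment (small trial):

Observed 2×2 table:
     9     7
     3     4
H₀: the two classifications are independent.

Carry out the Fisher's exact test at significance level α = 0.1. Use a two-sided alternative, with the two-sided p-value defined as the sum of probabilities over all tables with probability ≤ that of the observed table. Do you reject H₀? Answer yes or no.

Margins: r₁=16, r₂=7, c₁=12, c₂=11, n=23
p_obs = C(16,9)·C(7,3)/C(23,12); sum pmf over tables with pmf ≤ p_obs
p-value (two-sided) = 0.66685
At α=0.1: p ≥ α → fail to reject H₀

reject H₀: no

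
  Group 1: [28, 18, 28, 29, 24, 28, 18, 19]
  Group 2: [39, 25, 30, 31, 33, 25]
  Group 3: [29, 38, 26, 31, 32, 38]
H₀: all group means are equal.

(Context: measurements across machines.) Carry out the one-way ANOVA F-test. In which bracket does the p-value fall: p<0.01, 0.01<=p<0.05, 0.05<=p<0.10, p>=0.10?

p-value bracket: 0.01<=p<0.05

Group means [24.00, 30.50, 32.33], grand mean 28.450
SSB = Σnᵢ(x̄ᵢ−x̄)² = 274.117; SSW = ΣΣ(x−x̄ᵢ)² = 426.833
MSB = 274.117/2 = 137.0583; MSW = 426.833/17 = 25.1078
F = MSB/MSW = 5.4588
df = (2, 17)
p-value (upper-tail) = 0.01475
→ bracket: 0.01<=p<0.05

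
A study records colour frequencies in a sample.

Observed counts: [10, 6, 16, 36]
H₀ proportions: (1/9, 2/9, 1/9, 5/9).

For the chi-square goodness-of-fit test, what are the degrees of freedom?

degrees of freedom = 3

df = k − 1 = 4 − 1 = 3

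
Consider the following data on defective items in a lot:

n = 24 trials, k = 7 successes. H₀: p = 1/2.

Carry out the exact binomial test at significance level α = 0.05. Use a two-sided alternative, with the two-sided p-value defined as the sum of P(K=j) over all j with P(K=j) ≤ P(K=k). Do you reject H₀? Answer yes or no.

Exact binomial: n=24, k=7, p₀=1/2=0.5000
P(X=j) = C(n,j)·p₀^j·(1−p₀)^(n−j); p = Σ P(X=j) over j with P(X=j) ≤ P(X=7)
p-value (two-sided) = 0.06391
At α=0.05: p ≥ α → fail to reject H₀

reject H₀: no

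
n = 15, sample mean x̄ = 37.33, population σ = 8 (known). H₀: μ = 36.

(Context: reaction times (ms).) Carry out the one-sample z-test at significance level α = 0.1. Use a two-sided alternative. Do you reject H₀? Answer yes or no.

reject H₀: no

SE = σ/√n = 8/√15 = 2.0656
z = (x̄−μ₀)/SE = (37.33−36)/2.0656 = 0.6439
p-value (two-sided) = 0.51965
At α=0.1: p ≥ α → fail to reject H₀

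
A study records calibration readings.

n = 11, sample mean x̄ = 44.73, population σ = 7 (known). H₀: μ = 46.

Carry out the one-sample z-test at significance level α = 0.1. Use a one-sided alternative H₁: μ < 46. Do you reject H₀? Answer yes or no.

reject H₀: no

SE = σ/√n = 7/√11 = 2.1106
z = (x̄−μ₀)/SE = (44.73−46)/2.1106 = -0.6017
p-value (one-sided, H₁ less) = 0.27368
At α=0.1: p ≥ α → fail to reject H₀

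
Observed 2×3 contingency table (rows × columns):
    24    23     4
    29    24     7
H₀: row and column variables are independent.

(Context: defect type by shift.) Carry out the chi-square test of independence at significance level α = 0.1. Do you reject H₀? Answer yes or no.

reject H₀: no

Row totals [51, 60], col totals [53, 47, 11], n=111
χ² = (24−24.35)²/24.35 + (23−21.59)²/21.59 + (4−5.05)²/5.05 + (29−28.65)²/28.65 + (24−25.41)²/25.41 + (7−5.95)²/5.95 = 0.5853
df = 2
p-value (upper-tail) = 0.74629
At α=0.1: p ≥ α → fail to reject H₀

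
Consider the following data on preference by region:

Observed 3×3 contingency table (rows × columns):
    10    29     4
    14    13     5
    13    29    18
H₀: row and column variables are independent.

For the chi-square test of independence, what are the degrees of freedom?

df = (r−1)(c−1) = (3−1)·(3−1) = 4

degrees of freedom = 4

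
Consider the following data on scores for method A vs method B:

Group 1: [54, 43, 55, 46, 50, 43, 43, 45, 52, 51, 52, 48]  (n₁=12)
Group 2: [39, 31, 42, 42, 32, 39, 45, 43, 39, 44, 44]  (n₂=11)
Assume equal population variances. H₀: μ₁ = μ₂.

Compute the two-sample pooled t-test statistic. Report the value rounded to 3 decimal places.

test statistic = 4.464

x̄₁=48.500, s₁=4.421, n₁=12
x̄₂=40.000, s₂=4.712, n₂=11
s_p² = [11·4.421² + 10·4.712²]/21 = 20.8095
SE = √(s_p²·(1/12+1/11)) = 1.9042
t = (48.500−40.000)/1.9042 = 4.4639
df = 21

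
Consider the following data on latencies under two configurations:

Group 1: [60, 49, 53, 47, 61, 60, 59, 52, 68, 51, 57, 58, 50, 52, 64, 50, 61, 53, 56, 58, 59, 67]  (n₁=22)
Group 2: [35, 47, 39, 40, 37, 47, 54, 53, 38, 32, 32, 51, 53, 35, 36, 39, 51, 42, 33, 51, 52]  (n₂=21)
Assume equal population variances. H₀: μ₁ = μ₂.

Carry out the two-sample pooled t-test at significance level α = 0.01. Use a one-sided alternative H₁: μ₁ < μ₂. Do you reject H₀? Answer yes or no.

reject H₀: no

x̄₁=56.591, s₁=5.804, n₁=22
x̄₂=42.714, s₂=7.894, n₂=21
s_p² = [21·5.804² + 20·7.894²]/41 = 47.6489
SE = √(s_p²·(1/22+1/21)) = 2.1059
t = (56.591−42.714)/2.1059 = 6.5894
df = 41
p-value (one-sided, H₁ less) = 1.00000
At α=0.01: p ≥ α → fail to reject H₀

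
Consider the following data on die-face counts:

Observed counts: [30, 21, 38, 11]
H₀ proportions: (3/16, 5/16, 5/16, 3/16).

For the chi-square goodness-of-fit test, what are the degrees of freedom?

degrees of freedom = 3

df = k − 1 = 4 − 1 = 3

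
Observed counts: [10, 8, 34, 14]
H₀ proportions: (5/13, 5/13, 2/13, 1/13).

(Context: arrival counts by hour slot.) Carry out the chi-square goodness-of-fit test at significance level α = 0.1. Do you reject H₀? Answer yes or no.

n = 66; E_i = n·p_i = [25.38, 25.38, 10.15, 5.08]
χ² = (10−25.38)²/25.38 + (8−25.38)²/25.38 + (34−10.15)²/10.15 + (14−5.08)²/5.08 = 92.9152
df = 3
p-value (upper-tail) = 0.00000
At α=0.1: p < α → reject H₀

reject H₀: yes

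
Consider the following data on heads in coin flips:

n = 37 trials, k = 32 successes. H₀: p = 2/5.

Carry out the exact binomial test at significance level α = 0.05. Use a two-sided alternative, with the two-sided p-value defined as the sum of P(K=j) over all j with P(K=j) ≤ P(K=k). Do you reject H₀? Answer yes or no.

reject H₀: yes

Exact binomial: n=37, k=32, p₀=2/5=0.4000
P(X=j) = C(n,j)·p₀^j·(1−p₀)^(n−j); p = Σ P(X=j) over j with P(X=j) ≤ P(X=32)
p-value (two-sided) = 0.00000
At α=0.05: p < α → reject H₀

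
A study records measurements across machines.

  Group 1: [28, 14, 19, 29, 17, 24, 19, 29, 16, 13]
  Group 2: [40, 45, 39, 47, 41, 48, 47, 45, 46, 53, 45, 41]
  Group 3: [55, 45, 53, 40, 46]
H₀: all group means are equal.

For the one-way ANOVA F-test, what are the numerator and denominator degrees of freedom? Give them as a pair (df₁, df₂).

degrees of freedom = [2, 24]

k = 3 groups, N = 27 total
df = (k−1, N−k) = (3−1, 27−3) = (2, 24)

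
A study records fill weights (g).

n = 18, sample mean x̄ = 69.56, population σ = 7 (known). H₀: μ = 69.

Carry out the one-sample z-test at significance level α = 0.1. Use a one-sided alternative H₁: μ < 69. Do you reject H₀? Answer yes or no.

SE = σ/√n = 7/√18 = 1.6499
z = (x̄−μ₀)/SE = (69.56−69)/1.6499 = 0.3394
p-value (one-sided, H₁ less) = 0.63285
At α=0.1: p ≥ α → fail to reject H₀

reject H₀: no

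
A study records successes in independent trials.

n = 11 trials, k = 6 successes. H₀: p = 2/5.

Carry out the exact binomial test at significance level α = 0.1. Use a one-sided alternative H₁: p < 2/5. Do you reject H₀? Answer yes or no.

Exact binomial: n=11, k=6, p₀=2/5=0.4000
P(X≤6) from Σ C(n,i)·p₀^i·(1−p₀)^(n−i)
p-value (one-sided, H₁ less) = 0.90065
At α=0.1: p ≥ α → fail to reject H₀

reject H₀: no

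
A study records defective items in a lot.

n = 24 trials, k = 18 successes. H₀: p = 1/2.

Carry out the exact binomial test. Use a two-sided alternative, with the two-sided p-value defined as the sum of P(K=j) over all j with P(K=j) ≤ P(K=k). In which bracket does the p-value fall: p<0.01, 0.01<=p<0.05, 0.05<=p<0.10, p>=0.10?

p-value bracket: 0.01<=p<0.05

Exact binomial: n=24, k=18, p₀=1/2=0.5000
P(X=j) = C(n,j)·p₀^j·(1−p₀)^(n−j); p = Σ P(X=j) over j with P(X=j) ≤ P(X=18)
p-value (two-sided) = 0.02266
→ bracket: 0.01<=p<0.05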